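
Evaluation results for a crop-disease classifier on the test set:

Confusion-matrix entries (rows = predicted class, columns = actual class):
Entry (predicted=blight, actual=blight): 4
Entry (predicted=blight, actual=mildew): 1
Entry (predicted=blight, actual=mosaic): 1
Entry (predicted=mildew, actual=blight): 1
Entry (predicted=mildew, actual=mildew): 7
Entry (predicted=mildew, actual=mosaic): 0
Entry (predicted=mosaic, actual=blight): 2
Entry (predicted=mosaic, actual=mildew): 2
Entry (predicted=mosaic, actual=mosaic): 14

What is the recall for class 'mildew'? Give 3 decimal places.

0.700

recall = TP/(TP+FN).
mildew: TP=7, FN=1+2=3 → 7/10 = 0.7000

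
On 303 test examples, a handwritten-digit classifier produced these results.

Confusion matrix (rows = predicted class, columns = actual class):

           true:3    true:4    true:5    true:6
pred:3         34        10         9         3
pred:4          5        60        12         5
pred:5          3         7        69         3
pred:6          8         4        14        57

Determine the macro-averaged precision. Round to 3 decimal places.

0.717

Per-class precision (TP/(TP+FP)):
  3: TP=34, FP=10+9+3=22 → 34/56 = 0.6071
  4: TP=60, FP=5+12+5=22 → 60/82 = 0.7317
  5: TP=69, FP=3+7+3=13 → 69/82 = 0.8415
  6: TP=57, FP=8+4+14=26 → 57/83 = 0.6867
Macro-precision = mean = (0.6071 + 0.7317 + 0.8415 + 0.6867) / 4 = 0.717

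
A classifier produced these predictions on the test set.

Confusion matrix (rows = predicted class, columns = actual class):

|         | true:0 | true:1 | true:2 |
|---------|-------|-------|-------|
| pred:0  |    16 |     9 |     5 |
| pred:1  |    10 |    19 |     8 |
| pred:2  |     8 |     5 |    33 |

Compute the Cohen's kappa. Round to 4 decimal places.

0.3955

Observed agreement pₒ = trace/N = 68/113 = 0.60177
Expected agreement pₑ = Σ (rowᵢ·colᵢ)/N² = (34·30 + 33·37 + 46·46)/113² = 0.34122
κ = (pₒ − pₑ)/(1 − pₑ) = (0.60177 − 0.34122)/(1 − 0.34122) = 0.3955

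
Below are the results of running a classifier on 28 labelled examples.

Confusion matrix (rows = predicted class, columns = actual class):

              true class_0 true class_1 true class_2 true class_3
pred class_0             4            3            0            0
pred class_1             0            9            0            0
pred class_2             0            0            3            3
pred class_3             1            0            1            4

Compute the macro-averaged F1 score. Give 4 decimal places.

0.6848

Per-class F1 score (2·TP/(2·TP+FP+FN)):
  class_0: TP=4, FP=3+0+0=3, FN=0+0+1=1 → 8/12 = 0.66667
  class_1: TP=9, FP=0+0+0=0, FN=3+0+0=3 → 18/21 = 0.85714
  class_2: TP=3, FP=0+0+3=3, FN=0+0+1=1 → 6/10 = 0.60000
  class_3: TP=4, FP=1+0+1=2, FN=0+0+3=3 → 8/13 = 0.61538
Macro-F1 score = mean = (0.66667 + 0.85714 + 0.60000 + 0.61538) / 4 = 0.6848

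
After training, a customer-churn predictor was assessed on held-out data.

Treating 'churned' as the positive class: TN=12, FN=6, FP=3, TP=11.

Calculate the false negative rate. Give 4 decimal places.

0.3529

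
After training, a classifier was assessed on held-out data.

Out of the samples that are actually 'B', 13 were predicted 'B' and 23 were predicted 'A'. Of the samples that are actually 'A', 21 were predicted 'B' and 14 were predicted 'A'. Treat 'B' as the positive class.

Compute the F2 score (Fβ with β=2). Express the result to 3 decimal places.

0.365

Fβ = (1+β²)·TP / ((1+β²)·TP + β²·FN + FP), with β²=4
= 5·13 / (5·13 + 4·23 + 21) = 0.365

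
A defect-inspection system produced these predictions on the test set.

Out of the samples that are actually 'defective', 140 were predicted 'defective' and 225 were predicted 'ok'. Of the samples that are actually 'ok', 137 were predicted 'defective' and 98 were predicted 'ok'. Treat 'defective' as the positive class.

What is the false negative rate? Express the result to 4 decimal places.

0.6164

FNR = FN/(FN+TP) = 225/(225+140) = 0.6164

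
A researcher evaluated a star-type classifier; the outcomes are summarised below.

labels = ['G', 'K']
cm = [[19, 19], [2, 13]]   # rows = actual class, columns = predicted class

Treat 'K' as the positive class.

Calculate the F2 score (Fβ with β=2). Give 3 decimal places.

0.707

Fβ = (1+β²)·TP / ((1+β²)·TP + β²·FN + FP), with β²=4
= 5·13 / (5·13 + 4·2 + 19) = 0.707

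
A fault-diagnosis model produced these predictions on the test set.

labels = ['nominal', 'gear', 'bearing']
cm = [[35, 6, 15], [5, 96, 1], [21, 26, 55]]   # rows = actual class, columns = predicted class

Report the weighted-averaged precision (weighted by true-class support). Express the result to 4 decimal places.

0.7217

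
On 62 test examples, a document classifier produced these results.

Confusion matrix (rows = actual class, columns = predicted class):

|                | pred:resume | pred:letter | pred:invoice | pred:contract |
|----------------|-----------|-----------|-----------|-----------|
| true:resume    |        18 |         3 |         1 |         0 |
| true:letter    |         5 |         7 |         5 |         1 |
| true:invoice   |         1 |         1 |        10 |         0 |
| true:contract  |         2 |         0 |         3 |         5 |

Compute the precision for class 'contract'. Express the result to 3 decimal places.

Treat 'contract' as positive and all other classes as negative.
precision = TP/(TP+FP).
contract: TP=5, FP=0+1+0=1 → 5/6 = 0.8333

0.833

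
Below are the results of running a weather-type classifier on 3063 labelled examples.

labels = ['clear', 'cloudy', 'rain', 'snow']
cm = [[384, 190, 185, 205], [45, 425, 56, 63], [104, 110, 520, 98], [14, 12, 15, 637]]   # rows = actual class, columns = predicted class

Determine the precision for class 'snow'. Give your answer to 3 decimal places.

Take TP from the diagonal, FP from the rest of the 'snow' prediction marginal, FN from the rest of the 'snow' actual marginal.
precision = TP/(TP+FP).
snow: TP=637, FP=205+63+98=366 → 637/1003 = 0.6351

0.635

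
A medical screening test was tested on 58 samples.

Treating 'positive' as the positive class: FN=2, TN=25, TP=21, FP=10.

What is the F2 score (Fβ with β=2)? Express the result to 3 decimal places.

Fβ = (1+β²)·TP / ((1+β²)·TP + β²·FN + FP), with β²=4
= 5·21 / (5·21 + 4·2 + 10) = 0.854

0.854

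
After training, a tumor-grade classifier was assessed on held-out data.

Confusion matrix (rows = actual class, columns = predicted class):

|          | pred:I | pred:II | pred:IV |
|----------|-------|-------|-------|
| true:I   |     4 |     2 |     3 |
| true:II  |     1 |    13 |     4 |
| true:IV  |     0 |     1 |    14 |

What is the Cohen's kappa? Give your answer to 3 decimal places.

Observed agreement pₒ = trace/N = 31/42 = 0.7381
Expected agreement pₑ = Σ (rowᵢ·colᵢ)/N² = (9·5 + 18·16 + 15·21)/42² = 0.3673
κ = (pₒ − pₑ)/(1 − pₑ) = (0.7381 − 0.3673)/(1 − 0.3673) = 0.586

0.586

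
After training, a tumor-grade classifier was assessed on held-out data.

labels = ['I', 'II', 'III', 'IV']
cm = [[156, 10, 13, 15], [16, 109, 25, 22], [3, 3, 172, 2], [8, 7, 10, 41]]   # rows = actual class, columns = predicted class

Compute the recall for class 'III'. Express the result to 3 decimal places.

recall = TP/(TP+FN).
III: TP=172, FN=3+3+2=8 → 172/180 = 0.9556

0.956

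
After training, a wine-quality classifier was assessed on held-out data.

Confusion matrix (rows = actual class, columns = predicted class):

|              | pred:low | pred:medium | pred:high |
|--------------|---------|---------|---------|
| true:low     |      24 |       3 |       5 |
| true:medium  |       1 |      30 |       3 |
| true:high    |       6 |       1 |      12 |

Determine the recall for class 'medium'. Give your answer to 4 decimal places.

0.8824

recall = TP/(TP+FN).
medium: TP=30, FN=1+3=4 → 30/34 = 0.88235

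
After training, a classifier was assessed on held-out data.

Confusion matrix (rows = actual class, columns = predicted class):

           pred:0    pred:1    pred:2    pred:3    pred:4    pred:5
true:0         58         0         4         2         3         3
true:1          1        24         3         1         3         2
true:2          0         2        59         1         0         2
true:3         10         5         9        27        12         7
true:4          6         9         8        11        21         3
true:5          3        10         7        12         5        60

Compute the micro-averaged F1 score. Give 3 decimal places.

0.634

Micro-averaging pools counts across classes: ΣTP=249, ΣFP=144, ΣFN=144.
Micro-F1 score = 2·TP/(2·TP+FP+FN) on pooled counts = 0.634 (equals overall accuracy in single-label multiclass).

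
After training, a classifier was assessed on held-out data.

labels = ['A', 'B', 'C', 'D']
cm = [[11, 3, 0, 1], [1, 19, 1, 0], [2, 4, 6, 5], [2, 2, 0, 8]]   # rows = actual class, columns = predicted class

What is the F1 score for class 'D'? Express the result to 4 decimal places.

Treat 'D' as positive and all other classes as negative.
F1 score = 2·TP/(2·TP+FP+FN).
D: TP=8, FP=1+0+5=6, FN=2+2+0=4 → 16/26 = 0.61538

0.6154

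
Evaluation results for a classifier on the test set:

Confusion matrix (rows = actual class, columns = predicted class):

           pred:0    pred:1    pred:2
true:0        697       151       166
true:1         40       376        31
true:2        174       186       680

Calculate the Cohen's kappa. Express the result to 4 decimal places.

Observed agreement pₒ = trace/N = 1753/2501 = 0.70092
Expected agreement pₑ = Σ (rowᵢ·colᵢ)/N² = (1014·911 + 447·713 + 1040·877)/2501² = 0.34445
κ = (pₒ − pₑ)/(1 − pₑ) = (0.70092 − 0.34445)/(1 − 0.34445) = 0.5438

0.5438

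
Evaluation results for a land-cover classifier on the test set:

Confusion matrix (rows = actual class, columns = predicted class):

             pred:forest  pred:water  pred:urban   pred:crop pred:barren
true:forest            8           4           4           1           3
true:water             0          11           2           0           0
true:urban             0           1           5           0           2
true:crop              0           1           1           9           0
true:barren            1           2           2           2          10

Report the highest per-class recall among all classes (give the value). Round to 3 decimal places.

Per-class recall (TP/(TP+FN)):
  forest: TP=8, FN=4+4+1+3=12 → 8/20 = 0.4000
  water: TP=11, FN=0+2+0+0=2 → 11/13 = 0.8462
  urban: TP=5, FN=0+1+0+2=3 → 5/8 = 0.6250
  crop: TP=9, FN=0+1+1+0=2 → 9/11 = 0.8182
  barren: TP=10, FN=1+2+2+2=7 → 10/17 = 0.5882
Highest is class 'water' with recall = 0.846.

0.846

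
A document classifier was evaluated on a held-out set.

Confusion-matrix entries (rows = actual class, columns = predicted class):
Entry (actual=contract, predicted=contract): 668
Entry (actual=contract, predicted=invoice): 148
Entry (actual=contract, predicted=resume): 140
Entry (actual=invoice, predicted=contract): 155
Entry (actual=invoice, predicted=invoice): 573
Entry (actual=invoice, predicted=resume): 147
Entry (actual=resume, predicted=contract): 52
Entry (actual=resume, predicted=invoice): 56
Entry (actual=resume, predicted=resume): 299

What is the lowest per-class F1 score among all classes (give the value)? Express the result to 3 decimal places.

Per-class F1 score (2·TP/(2·TP+FP+FN)):
  contract: TP=668, FP=155+52=207, FN=148+140=288 → 1336/1831 = 0.7297
  invoice: TP=573, FP=148+56=204, FN=155+147=302 → 1146/1652 = 0.6937
  resume: TP=299, FP=140+147=287, FN=52+56=108 → 598/993 = 0.6022
Lowest is class 'resume' with F1 score = 0.602.

0.602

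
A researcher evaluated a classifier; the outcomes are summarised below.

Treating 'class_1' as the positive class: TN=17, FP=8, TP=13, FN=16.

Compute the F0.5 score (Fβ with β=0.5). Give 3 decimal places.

Fβ = (1+β²)·TP / ((1+β²)·TP + β²·FN + FP), with β²=1/4
= 1.25·13 / (1.25·13 + 0.25·16 + 8) = 0.575

0.575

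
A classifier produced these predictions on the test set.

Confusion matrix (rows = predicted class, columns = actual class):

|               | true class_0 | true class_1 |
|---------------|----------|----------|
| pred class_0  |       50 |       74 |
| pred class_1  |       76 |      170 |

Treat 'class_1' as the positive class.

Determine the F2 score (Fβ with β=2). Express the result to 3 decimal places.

0.696

Fβ = (1+β²)·TP / ((1+β²)·TP + β²·FN + FP), with β²=4
= 5·170 / (5·170 + 4·74 + 76) = 0.696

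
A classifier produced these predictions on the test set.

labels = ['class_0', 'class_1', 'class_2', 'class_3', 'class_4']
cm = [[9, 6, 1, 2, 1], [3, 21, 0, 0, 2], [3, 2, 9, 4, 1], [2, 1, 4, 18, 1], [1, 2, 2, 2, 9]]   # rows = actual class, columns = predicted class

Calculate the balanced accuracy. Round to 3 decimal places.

0.602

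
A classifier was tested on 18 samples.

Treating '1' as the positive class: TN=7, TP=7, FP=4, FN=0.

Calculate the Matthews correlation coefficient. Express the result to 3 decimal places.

0.636

MCC = (TP·TN − FP·FN) / √((TP+FP)(TP+FN)(TN+FP)(TN+FN))
Numerator = 7·7 − 4·0 = 49
Denominator = √(11·7·11·7) = √5929 = 77.0000
MCC = 49 / 77.0000 = 0.636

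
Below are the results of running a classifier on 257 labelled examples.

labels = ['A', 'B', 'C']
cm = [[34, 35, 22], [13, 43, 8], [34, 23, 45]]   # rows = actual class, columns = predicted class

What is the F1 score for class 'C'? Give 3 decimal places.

Take TP from the diagonal, FP from the rest of the 'C' prediction marginal, FN from the rest of the 'C' actual marginal.
F1 score = 2·TP/(2·TP+FP+FN).
C: TP=45, FP=22+8=30, FN=34+23=57 → 90/177 = 0.5085

0.508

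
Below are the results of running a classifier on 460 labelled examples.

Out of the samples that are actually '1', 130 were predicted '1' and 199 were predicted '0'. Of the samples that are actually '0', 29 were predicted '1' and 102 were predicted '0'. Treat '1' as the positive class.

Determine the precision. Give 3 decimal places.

Precision = TP/(TP+FP) = 130/(130+29) = 130/159 = 0.818

0.818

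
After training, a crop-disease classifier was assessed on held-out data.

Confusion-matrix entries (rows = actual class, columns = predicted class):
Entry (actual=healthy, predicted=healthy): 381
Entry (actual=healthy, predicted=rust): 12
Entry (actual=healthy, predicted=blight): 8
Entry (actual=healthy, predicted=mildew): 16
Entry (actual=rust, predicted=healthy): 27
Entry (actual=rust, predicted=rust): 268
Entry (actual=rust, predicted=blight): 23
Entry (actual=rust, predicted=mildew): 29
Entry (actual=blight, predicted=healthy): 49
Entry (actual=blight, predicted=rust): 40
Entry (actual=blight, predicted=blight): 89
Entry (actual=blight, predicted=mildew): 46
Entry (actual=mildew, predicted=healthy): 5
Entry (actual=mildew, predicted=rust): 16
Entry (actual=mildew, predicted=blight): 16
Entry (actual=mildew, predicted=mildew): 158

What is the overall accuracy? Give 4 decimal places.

0.7574

Accuracy = trace / total = (381+268+89+158=896) / 1183 = 896/1183 = 0.7574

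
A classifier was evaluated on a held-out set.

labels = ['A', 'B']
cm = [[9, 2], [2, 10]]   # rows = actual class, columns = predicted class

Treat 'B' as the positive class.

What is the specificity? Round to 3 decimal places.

0.818

Specificity = TN/(TN+FP) = 9/(9+2) = 0.818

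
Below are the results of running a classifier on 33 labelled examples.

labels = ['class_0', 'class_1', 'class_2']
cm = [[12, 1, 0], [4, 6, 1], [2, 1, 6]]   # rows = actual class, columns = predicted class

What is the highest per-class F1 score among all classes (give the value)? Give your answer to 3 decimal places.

0.774

Per-class F1 score (2·TP/(2·TP+FP+FN)):
  class_0: TP=12, FP=4+2=6, FN=1+0=1 → 24/31 = 0.7742
  class_1: TP=6, FP=1+1=2, FN=4+1=5 → 12/19 = 0.6316
  class_2: TP=6, FP=0+1=1, FN=2+1=3 → 12/16 = 0.7500
Highest is class 'class_0' with F1 score = 0.774.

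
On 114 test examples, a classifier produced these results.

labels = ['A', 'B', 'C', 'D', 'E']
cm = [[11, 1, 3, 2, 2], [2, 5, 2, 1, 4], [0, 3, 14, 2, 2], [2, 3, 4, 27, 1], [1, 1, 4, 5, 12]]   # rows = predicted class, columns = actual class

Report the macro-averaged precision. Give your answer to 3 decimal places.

Per-class precision (TP/(TP+FP)):
  A: TP=11, FP=1+3+2+2=8 → 11/19 = 0.5789
  B: TP=5, FP=2+2+1+4=9 → 5/14 = 0.3571
  C: TP=14, FP=0+3+2+2=7 → 14/21 = 0.6667
  D: TP=27, FP=2+3+4+1=10 → 27/37 = 0.7297
  E: TP=12, FP=1+1+4+5=11 → 12/23 = 0.5217
Macro-precision = mean = (0.5789 + 0.3571 + 0.6667 + 0.7297 + 0.5217) / 5 = 0.571

0.571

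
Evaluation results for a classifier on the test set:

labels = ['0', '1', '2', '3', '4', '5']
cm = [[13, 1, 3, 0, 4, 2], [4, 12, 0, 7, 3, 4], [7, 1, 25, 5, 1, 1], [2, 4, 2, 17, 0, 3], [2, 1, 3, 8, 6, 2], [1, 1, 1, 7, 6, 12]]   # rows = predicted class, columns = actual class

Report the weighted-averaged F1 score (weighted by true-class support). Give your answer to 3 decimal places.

0.495

Per-class F1 score (2·TP/(2·TP+FP+FN)):
  0: TP=13, FP=1+3+0+4+2=10, FN=4+7+2+2+1=16 → 26/52 = 0.5000
  1: TP=12, FP=4+0+7+3+4=18, FN=1+1+4+1+1=8 → 24/50 = 0.4800
  2: TP=25, FP=7+1+5+1+1=15, FN=3+0+2+3+1=9 → 50/74 = 0.6757
  3: TP=17, FP=2+4+2+0+3=11, FN=0+7+5+8+7=27 → 34/72 = 0.4722
  4: TP=6, FP=2+1+3+8+2=16, FN=4+3+1+0+6=14 → 12/42 = 0.2857
  5: TP=12, FP=1+1+1+7+6=16, FN=2+4+1+3+2=12 → 24/52 = 0.4615
Weighted-F1 score = Σ (supportᵢ/N)·F1 scoreᵢ with N=171: (29/171)·0.5000 + (20/171)·0.4800 + (34/171)·0.6757 + (44/171)·0.4722 + (20/171)·0.2857 + (24/171)·0.4615 = 0.495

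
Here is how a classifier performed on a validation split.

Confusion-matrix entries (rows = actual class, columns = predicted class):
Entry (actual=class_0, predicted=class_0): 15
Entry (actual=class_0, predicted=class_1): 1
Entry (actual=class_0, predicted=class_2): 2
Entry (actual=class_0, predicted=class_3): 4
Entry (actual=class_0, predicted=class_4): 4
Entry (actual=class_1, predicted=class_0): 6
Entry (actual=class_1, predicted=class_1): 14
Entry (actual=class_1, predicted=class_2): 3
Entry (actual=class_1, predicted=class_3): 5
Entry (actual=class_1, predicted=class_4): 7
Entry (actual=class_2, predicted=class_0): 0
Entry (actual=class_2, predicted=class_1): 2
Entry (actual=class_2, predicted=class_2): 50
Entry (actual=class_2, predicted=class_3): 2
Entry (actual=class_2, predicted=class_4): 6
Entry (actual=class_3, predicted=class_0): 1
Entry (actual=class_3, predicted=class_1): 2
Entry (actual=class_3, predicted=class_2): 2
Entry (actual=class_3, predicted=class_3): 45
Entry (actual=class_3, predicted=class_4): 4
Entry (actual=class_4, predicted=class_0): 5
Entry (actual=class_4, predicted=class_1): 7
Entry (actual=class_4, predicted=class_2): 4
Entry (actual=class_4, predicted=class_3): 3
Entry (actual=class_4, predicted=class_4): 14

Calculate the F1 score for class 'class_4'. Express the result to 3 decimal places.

0.412

F1 score = 2·TP/(2·TP+FP+FN).
class_4: TP=14, FP=4+7+6+4=21, FN=5+7+4+3=19 → 28/68 = 0.4118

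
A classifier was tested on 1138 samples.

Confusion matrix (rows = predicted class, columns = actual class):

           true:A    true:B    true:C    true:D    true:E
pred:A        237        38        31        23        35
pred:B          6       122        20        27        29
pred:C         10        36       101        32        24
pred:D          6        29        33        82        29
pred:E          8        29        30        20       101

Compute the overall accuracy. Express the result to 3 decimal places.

Accuracy = trace / total = (237+122+101+82+101=643) / 1138 = 643/1138 = 0.565

0.565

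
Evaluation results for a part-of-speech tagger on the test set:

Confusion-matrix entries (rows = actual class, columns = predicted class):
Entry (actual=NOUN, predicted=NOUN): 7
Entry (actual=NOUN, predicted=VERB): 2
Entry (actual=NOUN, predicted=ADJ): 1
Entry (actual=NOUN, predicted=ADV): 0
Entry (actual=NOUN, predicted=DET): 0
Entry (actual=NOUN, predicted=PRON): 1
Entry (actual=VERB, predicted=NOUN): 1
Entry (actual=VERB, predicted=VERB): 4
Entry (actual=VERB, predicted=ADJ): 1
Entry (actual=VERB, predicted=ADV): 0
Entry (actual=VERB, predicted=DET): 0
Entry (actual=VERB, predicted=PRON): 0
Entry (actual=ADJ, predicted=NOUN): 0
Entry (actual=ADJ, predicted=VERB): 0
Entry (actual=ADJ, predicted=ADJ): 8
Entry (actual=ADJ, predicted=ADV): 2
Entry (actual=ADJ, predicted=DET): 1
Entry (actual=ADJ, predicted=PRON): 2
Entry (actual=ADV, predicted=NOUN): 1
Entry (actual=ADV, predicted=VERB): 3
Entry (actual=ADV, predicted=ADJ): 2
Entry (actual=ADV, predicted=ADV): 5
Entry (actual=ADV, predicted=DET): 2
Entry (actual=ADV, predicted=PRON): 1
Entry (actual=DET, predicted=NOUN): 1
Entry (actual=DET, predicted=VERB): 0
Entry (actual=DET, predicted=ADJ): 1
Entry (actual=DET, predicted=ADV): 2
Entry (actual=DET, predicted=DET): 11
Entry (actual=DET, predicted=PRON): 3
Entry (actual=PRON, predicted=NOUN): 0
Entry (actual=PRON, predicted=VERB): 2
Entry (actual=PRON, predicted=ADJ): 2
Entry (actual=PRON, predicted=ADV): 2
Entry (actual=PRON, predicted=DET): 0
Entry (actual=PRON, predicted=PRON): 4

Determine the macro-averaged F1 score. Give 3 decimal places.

0.530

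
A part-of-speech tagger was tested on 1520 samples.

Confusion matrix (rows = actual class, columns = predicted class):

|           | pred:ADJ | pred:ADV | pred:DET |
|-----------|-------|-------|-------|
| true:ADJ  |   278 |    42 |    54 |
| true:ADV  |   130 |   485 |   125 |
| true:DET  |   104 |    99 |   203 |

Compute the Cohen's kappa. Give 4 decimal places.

Observed agreement pₒ = trace/N = 966/1520 = 0.63553
Expected agreement pₑ = Σ (rowᵢ·colᵢ)/N² = (374·512 + 740·626 + 406·382)/1520² = 0.35051
κ = (pₒ − pₑ)/(1 − pₑ) = (0.63553 − 0.35051)/(1 − 0.35051) = 0.4388

0.4388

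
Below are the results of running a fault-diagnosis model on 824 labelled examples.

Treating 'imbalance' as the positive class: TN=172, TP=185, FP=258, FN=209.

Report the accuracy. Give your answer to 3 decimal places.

0.433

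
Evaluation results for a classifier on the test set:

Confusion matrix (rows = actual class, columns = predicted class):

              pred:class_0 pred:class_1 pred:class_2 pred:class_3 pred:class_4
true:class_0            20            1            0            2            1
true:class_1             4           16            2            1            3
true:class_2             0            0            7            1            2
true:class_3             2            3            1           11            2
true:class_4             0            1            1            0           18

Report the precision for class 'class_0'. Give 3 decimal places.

0.769

One-vs-rest for 'class_0': TP = diagonal; FP = other classes predicted 'class_0'; FN = 'class_0' predicted as other.
precision = TP/(TP+FP).
class_0: TP=20, FP=4+0+2+0=6 → 20/26 = 0.7692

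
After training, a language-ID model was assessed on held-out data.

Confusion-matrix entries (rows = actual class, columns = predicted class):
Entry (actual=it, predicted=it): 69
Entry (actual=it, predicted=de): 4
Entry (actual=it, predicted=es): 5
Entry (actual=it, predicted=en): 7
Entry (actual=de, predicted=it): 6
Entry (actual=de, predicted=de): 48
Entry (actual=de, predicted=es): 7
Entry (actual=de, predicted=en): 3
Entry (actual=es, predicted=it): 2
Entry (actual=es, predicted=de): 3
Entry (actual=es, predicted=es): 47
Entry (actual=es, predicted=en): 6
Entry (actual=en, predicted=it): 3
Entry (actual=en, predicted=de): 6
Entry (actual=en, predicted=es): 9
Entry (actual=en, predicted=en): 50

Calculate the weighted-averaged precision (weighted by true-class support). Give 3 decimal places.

Per-class precision (TP/(TP+FP)):
  it: TP=69, FP=6+2+3=11 → 69/80 = 0.8625
  de: TP=48, FP=4+3+6=13 → 48/61 = 0.7869
  es: TP=47, FP=5+7+9=21 → 47/68 = 0.6912
  en: TP=50, FP=7+3+6=16 → 50/66 = 0.7576
Weighted-precision = Σ (supportᵢ/N)·precisionᵢ with N=275: (85/275)·0.8625 + (64/275)·0.7869 + (58/275)·0.6912 + (68/275)·0.7576 = 0.783

0.783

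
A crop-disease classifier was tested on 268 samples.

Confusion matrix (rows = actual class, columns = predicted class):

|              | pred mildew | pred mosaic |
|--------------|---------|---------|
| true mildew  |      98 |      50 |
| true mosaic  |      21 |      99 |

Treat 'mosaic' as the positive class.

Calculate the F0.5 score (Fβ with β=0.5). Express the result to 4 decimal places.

0.6913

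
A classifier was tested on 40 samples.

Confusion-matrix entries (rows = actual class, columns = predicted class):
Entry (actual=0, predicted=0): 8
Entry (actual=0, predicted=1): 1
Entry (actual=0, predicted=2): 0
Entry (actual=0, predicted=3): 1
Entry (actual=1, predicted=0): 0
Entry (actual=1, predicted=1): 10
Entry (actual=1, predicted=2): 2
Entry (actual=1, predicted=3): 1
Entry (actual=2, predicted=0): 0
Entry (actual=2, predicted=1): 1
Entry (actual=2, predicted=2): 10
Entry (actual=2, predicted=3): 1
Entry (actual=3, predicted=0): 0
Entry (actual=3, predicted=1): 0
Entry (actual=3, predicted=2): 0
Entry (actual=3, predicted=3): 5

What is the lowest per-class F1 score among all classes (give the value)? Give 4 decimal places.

0.7692

Per-class F1 score (2·TP/(2·TP+FP+FN)):
  0: TP=8, FP=0+0+0=0, FN=1+0+1=2 → 16/18 = 0.88889
  1: TP=10, FP=1+1+0=2, FN=0+2+1=3 → 20/25 = 0.80000
  2: TP=10, FP=0+2+0=2, FN=0+1+1=2 → 20/24 = 0.83333
  3: TP=5, FP=1+1+1=3, FN=0+0+0=0 → 10/13 = 0.76923
Lowest is class '3' with F1 score = 0.7692.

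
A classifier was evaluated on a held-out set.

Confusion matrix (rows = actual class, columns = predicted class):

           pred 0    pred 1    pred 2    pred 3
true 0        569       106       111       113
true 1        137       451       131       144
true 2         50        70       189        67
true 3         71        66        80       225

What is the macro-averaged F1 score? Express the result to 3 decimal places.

0.530

Per-class F1 score (2·TP/(2·TP+FP+FN)):
  0: TP=569, FP=137+50+71=258, FN=106+111+113=330 → 1138/1726 = 0.6593
  1: TP=451, FP=106+70+66=242, FN=137+131+144=412 → 902/1556 = 0.5797
  2: TP=189, FP=111+131+80=322, FN=50+70+67=187 → 378/887 = 0.4262
  3: TP=225, FP=113+144+67=324, FN=71+66+80=217 → 450/991 = 0.4541
Macro-F1 score = mean = (0.6593 + 0.5797 + 0.4262 + 0.4541) / 4 = 0.530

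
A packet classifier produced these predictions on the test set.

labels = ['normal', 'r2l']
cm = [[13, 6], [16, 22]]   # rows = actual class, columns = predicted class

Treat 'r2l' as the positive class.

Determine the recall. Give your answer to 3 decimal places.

Recall = TP/(TP+FN) = 22/(22+16) = 22/38 = 0.579

0.579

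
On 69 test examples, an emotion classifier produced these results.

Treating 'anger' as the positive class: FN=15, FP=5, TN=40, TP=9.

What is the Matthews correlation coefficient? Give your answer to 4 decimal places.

MCC = (TP·TN − FP·FN) / √((TP+FP)(TP+FN)(TN+FP)(TN+FN))
Numerator = 9·40 − 5·15 = 285
Denominator = √(14·24·45·55) = √831600 = 911.9210
MCC = 285 / 911.9210 = 0.3125

0.3125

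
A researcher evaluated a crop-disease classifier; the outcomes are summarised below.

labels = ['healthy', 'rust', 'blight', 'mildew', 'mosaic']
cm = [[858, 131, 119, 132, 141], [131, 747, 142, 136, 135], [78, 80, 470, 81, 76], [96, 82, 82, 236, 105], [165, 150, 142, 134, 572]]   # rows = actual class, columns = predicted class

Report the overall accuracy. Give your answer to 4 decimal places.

0.5522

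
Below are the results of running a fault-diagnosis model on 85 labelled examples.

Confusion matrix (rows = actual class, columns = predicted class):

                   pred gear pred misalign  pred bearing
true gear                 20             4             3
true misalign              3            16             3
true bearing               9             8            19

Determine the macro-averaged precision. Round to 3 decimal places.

Per-class precision (TP/(TP+FP)):
  gear: TP=20, FP=3+9=12 → 20/32 = 0.6250
  misalign: TP=16, FP=4+8=12 → 16/28 = 0.5714
  bearing: TP=19, FP=3+3=6 → 19/25 = 0.7600
Macro-precision = mean = (0.6250 + 0.5714 + 0.7600) / 3 = 0.652

0.652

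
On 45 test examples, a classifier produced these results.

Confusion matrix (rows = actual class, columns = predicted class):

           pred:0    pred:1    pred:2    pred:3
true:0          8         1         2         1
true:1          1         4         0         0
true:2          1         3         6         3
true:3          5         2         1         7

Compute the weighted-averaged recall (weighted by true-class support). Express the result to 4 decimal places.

0.5556

Per-class recall (TP/(TP+FN)):
  0: TP=8, FN=1+2+1=4 → 8/12 = 0.66667
  1: TP=4, FN=1+0+0=1 → 4/5 = 0.80000
  2: TP=6, FN=1+3+3=7 → 6/13 = 0.46154
  3: TP=7, FN=5+2+1=8 → 7/15 = 0.46667
Weighted-recall = Σ (supportᵢ/N)·recallᵢ with N=45: (12/45)·0.66667 + (5/45)·0.80000 + (13/45)·0.46154 + (15/45)·0.46667 = 0.5556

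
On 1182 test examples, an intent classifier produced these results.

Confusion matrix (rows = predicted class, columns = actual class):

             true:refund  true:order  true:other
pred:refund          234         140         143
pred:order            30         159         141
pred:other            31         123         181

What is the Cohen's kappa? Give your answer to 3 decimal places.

Observed agreement pₒ = trace/N = 574/1182 = 0.4856
Expected agreement pₑ = Σ (rowᵢ·colᵢ)/N² = (295·517 + 422·330 + 465·335)/1182² = 0.3203
κ = (pₒ − pₑ)/(1 − pₑ) = (0.4856 − 0.3203)/(1 − 0.3203) = 0.243

0.243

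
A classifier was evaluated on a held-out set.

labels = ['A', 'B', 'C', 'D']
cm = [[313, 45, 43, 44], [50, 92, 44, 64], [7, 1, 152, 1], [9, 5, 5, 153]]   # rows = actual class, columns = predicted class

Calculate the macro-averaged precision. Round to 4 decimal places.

0.6690

Per-class precision (TP/(TP+FP)):
  A: TP=313, FP=50+7+9=66 → 313/379 = 0.82586
  B: TP=92, FP=45+1+5=51 → 92/143 = 0.64336
  C: TP=152, FP=43+44+5=92 → 152/244 = 0.62295
  D: TP=153, FP=44+64+1=109 → 153/262 = 0.58397
Macro-precision = mean = (0.82586 + 0.64336 + 0.62295 + 0.58397) / 4 = 0.6690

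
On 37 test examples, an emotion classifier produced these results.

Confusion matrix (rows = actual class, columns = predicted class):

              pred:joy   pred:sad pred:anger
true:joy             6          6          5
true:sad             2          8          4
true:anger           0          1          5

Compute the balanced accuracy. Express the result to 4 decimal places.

0.5859

Balanced accuracy = mean of per-class recall.
  joy: recall = 6/17 = 0.35294
  sad: recall = 8/14 = 0.57143
  anger: recall = 5/6 = 0.83333
Mean = (0.35294 + 0.57143 + 0.83333) / 3 = 0.5859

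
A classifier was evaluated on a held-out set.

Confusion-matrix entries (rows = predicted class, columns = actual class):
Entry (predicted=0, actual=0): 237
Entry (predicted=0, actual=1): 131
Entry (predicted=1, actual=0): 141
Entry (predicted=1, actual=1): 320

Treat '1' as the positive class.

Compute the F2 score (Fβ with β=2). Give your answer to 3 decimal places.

0.706

Fβ = (1+β²)·TP / ((1+β²)·TP + β²·FN + FP), with β²=4
= 5·320 / (5·320 + 4·131 + 141) = 0.706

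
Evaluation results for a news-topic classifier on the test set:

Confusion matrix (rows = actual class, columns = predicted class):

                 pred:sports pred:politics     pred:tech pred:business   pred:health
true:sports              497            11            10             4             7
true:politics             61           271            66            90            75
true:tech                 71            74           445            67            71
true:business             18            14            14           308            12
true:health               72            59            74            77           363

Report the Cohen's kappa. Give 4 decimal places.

0.5817

Observed agreement pₒ = trace/N = 1884/2831 = 0.66549
Expected agreement pₑ = Σ (rowᵢ·colᵢ)/N² = (529·719 + 563·429 + 728·609 + 366·546 + 645·528)/2831² = 0.20034
κ = (pₒ − pₑ)/(1 − pₑ) = (0.66549 − 0.20034)/(1 − 0.20034) = 0.5817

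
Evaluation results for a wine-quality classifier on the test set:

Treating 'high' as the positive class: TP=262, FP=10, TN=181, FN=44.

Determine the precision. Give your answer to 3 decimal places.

Precision = TP/(TP+FP) = 262/(262+10) = 262/272 = 0.963

0.963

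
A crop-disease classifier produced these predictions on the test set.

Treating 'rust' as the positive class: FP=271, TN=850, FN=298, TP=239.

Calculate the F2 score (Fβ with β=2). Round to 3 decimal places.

0.450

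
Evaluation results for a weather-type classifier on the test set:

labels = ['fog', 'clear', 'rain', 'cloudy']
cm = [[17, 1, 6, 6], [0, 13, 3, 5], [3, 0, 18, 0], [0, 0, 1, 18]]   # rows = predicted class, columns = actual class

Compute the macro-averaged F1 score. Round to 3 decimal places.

0.727

Per-class F1 score (2·TP/(2·TP+FP+FN)):
  fog: TP=17, FP=1+6+6=13, FN=0+3+0=3 → 34/50 = 0.6800
  clear: TP=13, FP=0+3+5=8, FN=1+0+0=1 → 26/35 = 0.7429
  rain: TP=18, FP=3+0+0=3, FN=6+3+1=10 → 36/49 = 0.7347
  cloudy: TP=18, FP=0+0+1=1, FN=6+5+0=11 → 36/48 = 0.7500
Macro-F1 score = mean = (0.6800 + 0.7429 + 0.7347 + 0.7500) / 4 = 0.727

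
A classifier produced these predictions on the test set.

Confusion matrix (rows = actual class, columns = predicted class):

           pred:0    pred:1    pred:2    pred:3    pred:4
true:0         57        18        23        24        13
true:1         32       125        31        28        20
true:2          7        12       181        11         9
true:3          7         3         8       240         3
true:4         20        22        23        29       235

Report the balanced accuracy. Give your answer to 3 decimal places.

Balanced accuracy = mean of per-class recall.
  0: recall = 57/135 = 0.4222
  1: recall = 125/236 = 0.5297
  2: recall = 181/220 = 0.8227
  3: recall = 240/261 = 0.9195
  4: recall = 235/329 = 0.7143
Mean = (0.4222 + 0.5297 + 0.8227 + 0.9195 + 0.7143) / 5 = 0.682

0.682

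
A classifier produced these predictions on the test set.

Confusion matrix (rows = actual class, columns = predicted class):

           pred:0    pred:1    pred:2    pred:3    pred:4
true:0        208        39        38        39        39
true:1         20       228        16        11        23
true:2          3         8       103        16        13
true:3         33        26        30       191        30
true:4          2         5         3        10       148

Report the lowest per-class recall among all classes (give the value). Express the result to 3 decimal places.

Per-class recall (TP/(TP+FN)):
  0: TP=208, FN=39+38+39+39=155 → 208/363 = 0.5730
  1: TP=228, FN=20+16+11+23=70 → 228/298 = 0.7651
  2: TP=103, FN=3+8+16+13=40 → 103/143 = 0.7203
  3: TP=191, FN=33+26+30+30=119 → 191/310 = 0.6161
  4: TP=148, FN=2+5+3+10=20 → 148/168 = 0.8810
Lowest is class '0' with recall = 0.573.

0.573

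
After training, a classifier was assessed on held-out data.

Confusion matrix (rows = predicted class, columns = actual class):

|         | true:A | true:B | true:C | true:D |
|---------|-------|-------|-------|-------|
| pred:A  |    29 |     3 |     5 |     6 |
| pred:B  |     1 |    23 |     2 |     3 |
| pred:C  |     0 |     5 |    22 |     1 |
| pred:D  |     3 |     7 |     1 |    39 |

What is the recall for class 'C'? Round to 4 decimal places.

One-vs-rest for 'C': TP = diagonal; FP = other classes predicted 'C'; FN = 'C' predicted as other.
recall = TP/(TP+FN).
C: TP=22, FN=5+2+1=8 → 22/30 = 0.73333

0.7333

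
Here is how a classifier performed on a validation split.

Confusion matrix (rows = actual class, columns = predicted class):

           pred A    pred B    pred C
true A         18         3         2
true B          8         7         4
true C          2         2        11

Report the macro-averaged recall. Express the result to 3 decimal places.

0.628

Per-class recall (TP/(TP+FN)):
  A: TP=18, FN=3+2=5 → 18/23 = 0.7826
  B: TP=7, FN=8+4=12 → 7/19 = 0.3684
  C: TP=11, FN=2+2=4 → 11/15 = 0.7333
Macro-recall = mean = (0.7826 + 0.3684 + 0.7333) / 3 = 0.628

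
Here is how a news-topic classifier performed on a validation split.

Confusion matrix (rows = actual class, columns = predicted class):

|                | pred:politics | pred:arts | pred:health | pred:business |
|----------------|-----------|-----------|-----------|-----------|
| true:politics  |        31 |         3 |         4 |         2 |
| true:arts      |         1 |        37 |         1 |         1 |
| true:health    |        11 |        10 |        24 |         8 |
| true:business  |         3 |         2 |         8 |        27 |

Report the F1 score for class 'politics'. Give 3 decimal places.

One-vs-rest for 'politics': TP = diagonal; FP = other classes predicted 'politics'; FN = 'politics' predicted as other.
F1 score = 2·TP/(2·TP+FP+FN).
politics: TP=31, FP=1+11+3=15, FN=3+4+2=9 → 62/86 = 0.7209

0.721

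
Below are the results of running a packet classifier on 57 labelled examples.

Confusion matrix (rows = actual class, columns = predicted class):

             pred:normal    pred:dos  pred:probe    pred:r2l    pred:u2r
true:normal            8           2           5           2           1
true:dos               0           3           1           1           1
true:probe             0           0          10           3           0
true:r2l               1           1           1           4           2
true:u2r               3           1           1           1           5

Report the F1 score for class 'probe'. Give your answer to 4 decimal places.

0.6452

Treat 'probe' as positive and all other classes as negative.
F1 score = 2·TP/(2·TP+FP+FN).
probe: TP=10, FP=5+1+1+1=8, FN=0+0+3+0=3 → 20/31 = 0.64516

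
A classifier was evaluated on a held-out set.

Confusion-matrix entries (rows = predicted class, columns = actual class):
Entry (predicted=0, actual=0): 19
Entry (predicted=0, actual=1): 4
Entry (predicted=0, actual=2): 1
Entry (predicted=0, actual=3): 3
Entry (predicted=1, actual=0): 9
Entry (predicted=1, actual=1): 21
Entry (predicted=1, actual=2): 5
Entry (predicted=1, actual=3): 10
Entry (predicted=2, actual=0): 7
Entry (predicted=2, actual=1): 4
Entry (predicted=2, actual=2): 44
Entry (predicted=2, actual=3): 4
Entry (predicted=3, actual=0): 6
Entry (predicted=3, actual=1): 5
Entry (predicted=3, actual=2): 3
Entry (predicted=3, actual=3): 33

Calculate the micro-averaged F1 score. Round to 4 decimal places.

Micro-averaging pools counts across classes: ΣTP=117, ΣFP=61, ΣFN=61.
Micro-F1 score = 2·TP/(2·TP+FP+FN) on pooled counts = 0.6573 (equals overall accuracy in single-label multiclass).

0.6573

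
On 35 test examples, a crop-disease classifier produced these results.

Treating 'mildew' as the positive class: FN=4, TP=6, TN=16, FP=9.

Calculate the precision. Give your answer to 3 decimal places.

Precision = TP/(TP+FP) = 6/(6+9) = 6/15 = 0.400

0.400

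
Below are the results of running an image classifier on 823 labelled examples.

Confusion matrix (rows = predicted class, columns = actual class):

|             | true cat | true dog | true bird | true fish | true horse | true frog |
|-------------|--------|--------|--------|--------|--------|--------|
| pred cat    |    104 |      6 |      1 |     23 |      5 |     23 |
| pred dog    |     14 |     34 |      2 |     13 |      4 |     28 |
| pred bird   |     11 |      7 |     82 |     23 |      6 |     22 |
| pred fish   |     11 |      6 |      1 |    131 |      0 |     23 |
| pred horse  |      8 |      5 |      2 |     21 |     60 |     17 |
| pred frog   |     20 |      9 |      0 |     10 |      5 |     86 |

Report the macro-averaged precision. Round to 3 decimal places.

0.583

Per-class precision (TP/(TP+FP)):
  cat: TP=104, FP=6+1+23+5+23=58 → 104/162 = 0.6420
  dog: TP=34, FP=14+2+13+4+28=61 → 34/95 = 0.3579
  bird: TP=82, FP=11+7+23+6+22=69 → 82/151 = 0.5430
  fish: TP=131, FP=11+6+1+0+23=41 → 131/172 = 0.7616
  horse: TP=60, FP=8+5+2+21+17=53 → 60/113 = 0.5310
  frog: TP=86, FP=20+9+0+10+5=44 → 86/130 = 0.6615
Macro-precision = mean = (0.6420 + 0.3579 + 0.5430 + 0.7616 + 0.5310 + 0.6615) / 6 = 0.583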